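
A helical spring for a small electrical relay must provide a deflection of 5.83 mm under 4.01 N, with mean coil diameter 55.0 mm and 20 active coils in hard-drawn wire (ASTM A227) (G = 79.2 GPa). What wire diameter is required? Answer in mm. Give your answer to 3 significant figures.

3.90 mm

Required rate k = F/δ = 4.01/5.83 = 0.68782 N/mm
d = (8D³N_a·k / G)^(1/4) = (8·55.0³·20·0.68782 / (79.2×10³))^0.25
  = (231.18)^0.25 = 3.8993 mm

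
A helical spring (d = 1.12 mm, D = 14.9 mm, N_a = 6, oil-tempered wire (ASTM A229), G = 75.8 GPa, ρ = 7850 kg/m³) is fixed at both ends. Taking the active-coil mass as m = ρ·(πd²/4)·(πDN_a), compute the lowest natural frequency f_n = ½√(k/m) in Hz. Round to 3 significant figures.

294 Hz

k = Gd⁴/(8D³N_a) = (75.8×10³)(1.12⁴)/(8·14.9³·6) = 0.75118 N/mm = 751.18 N/m
Wire length L = πDN_a = π·14.9·6 = 280.86 mm
m = ρ·(πd²/4)·L = 7850 × 0.9852×10⁻⁶ m² × 0.28086 m = 0.0021721 kg
f_n = ½√(k/m) = 0.5·√(751.18/0.0021721) = 0.5·√(3.4583e+05) = 294.04 Hz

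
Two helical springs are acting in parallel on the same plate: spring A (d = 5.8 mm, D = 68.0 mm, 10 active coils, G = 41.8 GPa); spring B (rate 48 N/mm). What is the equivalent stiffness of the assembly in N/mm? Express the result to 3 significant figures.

k_A = Gd⁴/(8D³N_a) = (41.8×10³)(5.8⁴)/(8·68.0³·10) = 1.8805 N/mm
Parallel: k_eq = 1.8805 + 48 = 49.88 N/mm

49.9 N/mm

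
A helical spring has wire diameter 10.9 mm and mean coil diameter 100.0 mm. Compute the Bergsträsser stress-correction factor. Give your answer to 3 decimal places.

1.148

C = D/d = 100.0/10.9 = 9.1743
K_B = (4C+2)/(4C−3) = 38.697/33.697 = 1.1484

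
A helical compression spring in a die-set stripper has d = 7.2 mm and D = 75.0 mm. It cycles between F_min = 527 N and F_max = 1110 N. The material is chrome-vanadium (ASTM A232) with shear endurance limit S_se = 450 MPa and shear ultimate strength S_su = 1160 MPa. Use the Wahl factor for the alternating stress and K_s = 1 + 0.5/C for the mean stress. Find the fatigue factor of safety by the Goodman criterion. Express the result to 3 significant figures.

1.32

C = D/d = 75.0/7.2 = 10.4167; K_W = (4C−1)/(4C−4)+0.615/C = 1.1387; K_s = 1+0.5/C = 1.0480
F_a = (F_max−F_min)/2 = 291.5 N; F_m = (F_max+F_min)/2 = 818.5 N
τ_a = K_W·8F_aD/(πd³) = 1.1387 × 149.16 = 169.84 MPa
τ_m = K_s·8F_mD/(πd³) = 1.0480 × 418.82 = 438.92 MPa
Goodman: 1/n_f = τ_a/S_se + τ_m/S_su = 169.84/450 + 438.92/1160 = 0.37743 + 0.37838 = 0.75581
n_f = 1/0.75581 = 1.323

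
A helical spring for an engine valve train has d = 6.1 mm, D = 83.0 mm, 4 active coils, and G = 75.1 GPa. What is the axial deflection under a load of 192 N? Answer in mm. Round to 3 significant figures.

k = Gd⁴/(8D³N_a) = (75.1×10³)(6.1⁴)/(8·83.0³·4) = 5.683 N/mm
δ = F/k = 192 / 5.683 = 33.785 mm

33.8 mm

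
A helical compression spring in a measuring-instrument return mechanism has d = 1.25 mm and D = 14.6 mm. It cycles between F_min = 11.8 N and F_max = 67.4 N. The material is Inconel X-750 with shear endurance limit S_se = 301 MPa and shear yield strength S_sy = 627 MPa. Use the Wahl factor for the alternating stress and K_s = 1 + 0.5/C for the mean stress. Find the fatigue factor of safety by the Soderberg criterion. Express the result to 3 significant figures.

0.310

C = D/d = 14.6/1.25 = 11.6800; K_W = (4C−1)/(4C−4)+0.615/C = 1.1229; K_s = 1+0.5/C = 1.0428
F_a = (F_max−F_min)/2 = 27.8 N; F_m = (F_max+F_min)/2 = 39.6 N
τ_a = K_W·8F_aD/(πd³) = 1.1229 × 529.19 = 594.21 MPa
τ_m = K_s·8F_mD/(πd³) = 1.0428 × 753.8 = 786.07 MPa
Soderberg: 1/n_f = τ_a/S_se + τ_m/S_sy = 594.21/301 + 786.07/627 = 1.97412 + 1.25370 = 3.2278
n_f = 1/3.2278 = 0.3098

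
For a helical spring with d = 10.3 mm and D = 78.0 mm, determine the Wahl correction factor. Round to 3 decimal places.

C = D/d = 78.0/10.3 = 7.5728
K_W = (4C−1)/(4C−4) + 0.615/C = 29.291/26.291 + 0.0812 = 1.1953

1.195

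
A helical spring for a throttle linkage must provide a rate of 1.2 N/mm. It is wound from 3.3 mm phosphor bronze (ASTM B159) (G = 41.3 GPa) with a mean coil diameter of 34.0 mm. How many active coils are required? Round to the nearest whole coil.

N_a = Gd⁴/(8D³k) = (41.3×10³ × 3.3⁴)/(8 × 34.0³ × 1.2)
    = 4.89785e+06 / 377318 = 12.98 → 13 coils

13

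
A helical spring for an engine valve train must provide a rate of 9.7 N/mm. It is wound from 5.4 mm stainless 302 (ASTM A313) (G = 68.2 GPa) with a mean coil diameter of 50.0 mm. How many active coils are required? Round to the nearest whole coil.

6

N_a = Gd⁴/(8D³k) = (68.2×10³ × 5.4⁴)/(8 × 50.0³ × 9.7)
    = 5.79908e+07 / 9.7e+06 = 5.978 → 6 coils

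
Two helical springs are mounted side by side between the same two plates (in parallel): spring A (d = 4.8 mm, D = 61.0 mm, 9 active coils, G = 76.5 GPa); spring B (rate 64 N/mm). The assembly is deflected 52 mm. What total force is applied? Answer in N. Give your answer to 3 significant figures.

k_A = Gd⁴/(8D³N_a) = (76.5×10³)(4.8⁴)/(8·61.0³·9) = 2.4849 N/mm
Parallel: k_eq = 2.4849 + 64 = 66.485 N/mm
F = k_eq·δ = 66.485·52 = 3457.2 N

3460 N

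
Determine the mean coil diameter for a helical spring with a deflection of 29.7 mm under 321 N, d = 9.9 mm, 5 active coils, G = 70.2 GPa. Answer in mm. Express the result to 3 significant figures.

Required rate k = F/δ = 321/29.7 = 10.808 N/mm
D = (Gd⁴/(8N_a·k))^(1/3) = (70.2×10³·9.9⁴/(8·5·10.808))^(1/3)
  = (1.5598e+06)^(1/3) = 115.9729 mm

116 mm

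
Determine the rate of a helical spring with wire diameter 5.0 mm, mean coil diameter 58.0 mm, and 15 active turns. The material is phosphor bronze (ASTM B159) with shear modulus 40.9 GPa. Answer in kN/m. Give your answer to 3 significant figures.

1.09 kN/m

k = Gd⁴/(8D³N_a) = (40.9×10³ × 5.0⁴) / (8 × 58.0³ × 15)
  = 2.55625e+07 / 2.34134e+07 = 1.0918 N/mm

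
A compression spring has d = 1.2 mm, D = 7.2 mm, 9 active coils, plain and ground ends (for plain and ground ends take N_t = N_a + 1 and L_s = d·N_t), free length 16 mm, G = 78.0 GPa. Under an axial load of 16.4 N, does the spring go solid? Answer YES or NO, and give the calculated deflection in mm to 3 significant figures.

k = Gd⁴/(8D³N_a) = (78.0×10³)(1.2⁴)/(8·7.2³·9) = 6.0185 N/mm
N_t = 10; L_s = 1.2·10 = 12 mm; δ_solid = L₀ − L_s = 16 − 12 = 4 mm
δ = F/k = 16.4/6.0185 = 2.7249 mm
δ < δ_solid → spring does not go solid

NO, δ = 2.72 mm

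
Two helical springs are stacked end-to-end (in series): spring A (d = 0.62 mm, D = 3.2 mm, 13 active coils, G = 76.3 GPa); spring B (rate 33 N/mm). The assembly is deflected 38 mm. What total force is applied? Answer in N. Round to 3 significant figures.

114 N

k_A = Gd⁴/(8D³N_a) = (76.3×10³)(0.62⁴)/(8·3.2³·13) = 3.3083 N/mm
Series: 1/k_eq = 1/3.3083 + 1/33 = 0.33257; k_eq = 3.0069 N/mm
F = k_eq·δ = 3.0069·38 = 114.26 N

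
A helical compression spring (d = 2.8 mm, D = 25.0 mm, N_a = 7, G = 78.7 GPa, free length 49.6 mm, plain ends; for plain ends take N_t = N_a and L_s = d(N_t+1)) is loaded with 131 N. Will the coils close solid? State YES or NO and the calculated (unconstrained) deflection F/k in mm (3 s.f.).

NO, δ = 23.7 mm

k = Gd⁴/(8D³N_a) = (78.7×10³)(2.8⁴)/(8·25.0³·7) = 5.5284 N/mm
N_t = 7; L_s = 2.8·8 = 22.4 mm; δ_solid = L₀ − L_s = 49.6 − 22.4 = 27.2 mm
δ = F/k = 131/5.5284 = 23.696 mm
δ < δ_solid → spring does not go solid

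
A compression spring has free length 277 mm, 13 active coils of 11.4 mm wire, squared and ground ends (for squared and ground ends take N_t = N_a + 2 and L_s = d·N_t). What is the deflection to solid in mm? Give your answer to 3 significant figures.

N_t = 15; L_s = 11.4·15 = 171 mm
δ_solid = L₀ − L_s = 277 − 171 = 106 mm

106 mm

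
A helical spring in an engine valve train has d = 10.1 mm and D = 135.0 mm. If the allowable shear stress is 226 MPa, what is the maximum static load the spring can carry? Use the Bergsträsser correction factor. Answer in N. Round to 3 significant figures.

616 N

C = D/d = 135.0/10.1 = 13.3663
K_B = (4C+2)/(4C−3) = 55.465/50.465 = 1.0991
τ_max = K·8FD/(πd³) → F_max = τ_allow·πd³/(8DK)
F_max = 226·π·10.1³/(8·135.0·1.0991) = 7.3151e+05/1187 = 616.27 N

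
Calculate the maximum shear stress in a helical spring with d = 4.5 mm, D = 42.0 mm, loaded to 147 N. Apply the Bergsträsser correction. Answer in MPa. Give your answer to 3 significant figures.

Spring index C = D/d = 42.0/4.5 = 9.3333
K_B = (4C+2)/(4C−3) = 39.333/34.333 = 1.1456
τ₀ = 8FD/(πd³) = 8·147·42.0/(π·4.5³) = 49392/286.28 = 172.53 MPa
τ_max = K·τ₀ = 1.1456 × 172.53 = 197.66 MPa

198 MPa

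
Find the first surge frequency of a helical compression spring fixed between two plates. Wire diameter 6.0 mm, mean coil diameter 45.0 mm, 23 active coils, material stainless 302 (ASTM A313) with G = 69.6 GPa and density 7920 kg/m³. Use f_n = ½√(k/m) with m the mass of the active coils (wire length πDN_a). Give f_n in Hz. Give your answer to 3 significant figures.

k = Gd⁴/(8D³N_a) = (69.6×10³)(6.0⁴)/(8·45.0³·23) = 5.3797 N/mm = 5379.7 N/m
Wire length L = πDN_a = π·45.0·23 = 3251.5 mm
m = ρ·(πd²/4)·L = 7920 × 28.274×10⁻⁶ m² × 3.2515 m = 0.72813 kg
f_n = ½√(k/m) = 0.5·√(5379.7/0.72813) = 0.5·√(7388.4) = 42.978 Hz

43.0 Hz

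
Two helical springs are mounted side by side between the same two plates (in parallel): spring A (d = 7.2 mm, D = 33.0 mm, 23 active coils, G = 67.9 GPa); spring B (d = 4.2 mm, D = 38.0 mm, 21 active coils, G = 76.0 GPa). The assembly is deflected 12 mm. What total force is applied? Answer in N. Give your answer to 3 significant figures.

362 N

k_A = Gd⁴/(8D³N_a) = (67.9×10³)(7.2⁴)/(8·33.0³·23) = 27.596 N/mm
k_B = Gd⁴/(8D³N_a) = (76.0×10³)(4.2⁴)/(8·38.0³·21) = 2.5654 N/mm
Parallel: k_eq = 27.596 + 2.5654 = 30.161 N/mm
F = k_eq·δ = 30.161·12 = 361.93 N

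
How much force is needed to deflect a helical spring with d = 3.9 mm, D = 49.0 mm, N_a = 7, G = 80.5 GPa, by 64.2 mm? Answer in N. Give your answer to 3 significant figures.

181 N

k = Gd⁴/(8D³N_a) = (80.5×10³)(3.9⁴)/(8·49.0³·7) = 2.8267 N/mm
F = k·δ = 2.8267 × 64.2 = 181.47 N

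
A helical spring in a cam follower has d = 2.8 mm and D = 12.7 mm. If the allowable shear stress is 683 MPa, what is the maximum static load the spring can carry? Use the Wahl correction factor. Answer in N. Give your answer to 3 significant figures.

344 N

C = D/d = 12.7/2.8 = 4.5357
K_W = (4C−1)/(4C−4) + 0.615/C = 17.143/14.143 + 0.1356 = 1.3477
τ_max = K·8FD/(πd³) → F_max = τ_allow·πd³/(8DK)
F_max = 683·π·2.8³/(8·12.7·1.3477) = 47103/136.93 = 344 N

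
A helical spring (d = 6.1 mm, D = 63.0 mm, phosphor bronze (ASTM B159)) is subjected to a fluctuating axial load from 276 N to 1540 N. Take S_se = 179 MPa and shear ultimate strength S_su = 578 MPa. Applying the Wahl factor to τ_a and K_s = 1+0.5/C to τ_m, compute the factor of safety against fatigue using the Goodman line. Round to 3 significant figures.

0.249

C = D/d = 63.0/6.1 = 10.3279; K_W = (4C−1)/(4C−4)+0.615/C = 1.1400; K_s = 1+0.5/C = 1.0484
F_a = (F_max−F_min)/2 = 632 N; F_m = (F_max+F_min)/2 = 908 N
τ_a = K_W·8F_aD/(πd³) = 1.1400 × 446.69 = 509.21 MPa
τ_m = K_s·8F_mD/(πd³) = 1.0484 × 641.77 = 672.84 MPa
Goodman: 1/n_f = τ_a/S_se + τ_m/S_su = 509.21/179 + 672.84/578 = 2.84473 + 1.16408 = 4.0088
n_f = 1/4.0088 = 0.2495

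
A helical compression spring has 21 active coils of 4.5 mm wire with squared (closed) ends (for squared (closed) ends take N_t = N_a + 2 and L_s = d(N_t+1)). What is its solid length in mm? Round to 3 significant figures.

squared (closed) ends: N_t = N_a + 2 = 21 + 2 = 23
L_s = d·(N_t+1) = 4.5 × 24 = 108 mm

108 mm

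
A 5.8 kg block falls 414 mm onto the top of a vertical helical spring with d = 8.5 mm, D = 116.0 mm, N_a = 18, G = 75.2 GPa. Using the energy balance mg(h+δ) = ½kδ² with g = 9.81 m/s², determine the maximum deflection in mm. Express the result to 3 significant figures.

200 mm

k = Gd⁴/(8D³N_a) = (75.2×10³)(8.5⁴)/(8·116.0³·18) = 1.7465 N/mm
W = mg = 5.8 × 9.81 = 56.898 N
½kδ² − Wδ − Wh = 0 → δ = (W + √(W² + 2kWh))/k
δ = (56.898 + √(3237.4 + 82278.1))/1.7465 = (56.898 + 292.43)/1.7465 = 200.02 mm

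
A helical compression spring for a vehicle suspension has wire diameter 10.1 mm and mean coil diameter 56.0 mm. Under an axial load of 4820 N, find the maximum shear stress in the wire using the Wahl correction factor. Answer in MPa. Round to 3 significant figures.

851 MPa

Spring index C = D/d = 56.0/10.1 = 5.5446
K_W = (4C−1)/(4C−4) + 0.615/C = 21.178/18.178 + 0.1109 = 1.2760
τ₀ = 8FD/(πd³) = 8·4820·56.0/(π·10.1³) = 2.15936e+06/3236.8 = 667.13 MPa
τ_max = K·τ₀ = 1.2760 × 667.13 = 851.23 MPa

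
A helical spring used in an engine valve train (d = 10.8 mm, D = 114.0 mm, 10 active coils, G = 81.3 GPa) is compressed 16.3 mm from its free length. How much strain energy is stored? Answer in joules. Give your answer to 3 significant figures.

1.24 J

k = Gd⁴/(8D³N_a) = (81.3×10³)(10.8⁴)/(8·114.0³·10) = 9.3321 N/mm
U = ½kδ² = 0.5 × 9.3321 × 16.3² = 1239.7 N·mm = 1.2397 J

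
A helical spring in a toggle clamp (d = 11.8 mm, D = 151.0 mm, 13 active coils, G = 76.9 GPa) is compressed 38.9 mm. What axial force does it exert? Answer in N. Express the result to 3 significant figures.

k = Gd⁴/(8D³N_a) = (76.9×10³)(11.8⁴)/(8·151.0³·13) = 4.1638 N/mm
F = k·δ = 4.1638 × 38.9 = 161.97 N

162 N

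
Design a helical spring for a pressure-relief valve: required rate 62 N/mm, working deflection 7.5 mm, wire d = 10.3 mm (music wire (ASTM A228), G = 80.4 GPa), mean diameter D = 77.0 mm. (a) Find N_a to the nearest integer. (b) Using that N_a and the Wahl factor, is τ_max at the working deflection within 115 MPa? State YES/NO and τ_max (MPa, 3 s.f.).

(a) 4 coils; (b) YES, τ_max = 99.9 MPa

N_a = Gd⁴/(8D³k) = (80.4×10³)(10.3⁴)/(8·77.0³·62) = 3.996 → N_a = 4
Actual rate k = Gd⁴/(8D³·4) = 61.942 N/mm
Working load F = kδ = 61.942·7.5 = 464.56 N
C = 77.0/10.3 = 7.4757; K_W = (4C−1)/(4C−4)+0.615/C = 1.1981
τ_max = K_W·8FD/(πd³) = 1.1981·83.361 = 99.873 MPa
τ_max ≤ 115 MPa → acceptable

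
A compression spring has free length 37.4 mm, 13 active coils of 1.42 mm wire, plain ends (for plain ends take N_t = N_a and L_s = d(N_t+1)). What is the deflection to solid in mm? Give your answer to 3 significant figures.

17.5 mm

N_t = 13; L_s = 1.42·14 = 19.88 mm
δ_solid = L₀ − L_s = 37.4 − 19.88 = 17.52 mm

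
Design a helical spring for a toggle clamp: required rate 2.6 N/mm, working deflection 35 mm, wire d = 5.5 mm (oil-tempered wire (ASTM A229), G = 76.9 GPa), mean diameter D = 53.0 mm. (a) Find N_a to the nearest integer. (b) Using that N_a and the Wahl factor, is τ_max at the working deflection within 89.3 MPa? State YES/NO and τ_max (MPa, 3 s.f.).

N_a = Gd⁴/(8D³k) = (76.9×10³)(5.5⁴)/(8·53.0³·2.6) = 22.72 → N_a = 23
Actual rate k = Gd⁴/(8D³·23) = 2.5688 N/mm
Working load F = kδ = 2.5688·35 = 89.908 N
C = 53.0/5.5 = 9.6364; K_W = (4C−1)/(4C−4)+0.615/C = 1.1507
τ_max = K_W·8FD/(πd³) = 1.1507·72.934 = 83.922 MPa
τ_max ≤ 89.3 MPa → acceptable

(a) 23 coils; (b) YES, τ_max = 83.9 MPa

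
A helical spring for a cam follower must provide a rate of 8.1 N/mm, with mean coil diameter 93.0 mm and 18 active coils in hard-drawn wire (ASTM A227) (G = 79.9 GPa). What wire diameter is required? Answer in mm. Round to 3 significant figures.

10.4 mm

d = (8D³N_a·k / G)^(1/4) = (8·93.0³·18·8.1 / (79.9×10³))^0.25
  = (11742)^0.25 = 10.4097 mm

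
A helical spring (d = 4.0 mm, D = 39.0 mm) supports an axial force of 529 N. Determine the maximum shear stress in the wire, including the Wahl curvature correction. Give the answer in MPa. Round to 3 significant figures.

943 MPa

Spring index C = D/d = 39.0/4.0 = 9.7500
K_W = (4C−1)/(4C−4) + 0.615/C = 38.000/35.000 + 0.0631 = 1.1488
τ₀ = 8FD/(πd³) = 8·529·39.0/(π·4.0³) = 165048/201.06 = 820.88 MPa
τ_max = K·τ₀ = 1.1488 × 820.88 = 943.02 MPa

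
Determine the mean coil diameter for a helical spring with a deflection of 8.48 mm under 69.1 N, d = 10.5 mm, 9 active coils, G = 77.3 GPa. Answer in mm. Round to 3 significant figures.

Required rate k = F/δ = 69.1/8.48 = 8.1486 N/mm
D = (Gd⁴/(8N_a·k))^(1/3) = (77.3×10³·10.5⁴/(8·9·8.1486))^(1/3)
  = (1.60148e+06)^(1/3) = 116.9968 mm

117 mm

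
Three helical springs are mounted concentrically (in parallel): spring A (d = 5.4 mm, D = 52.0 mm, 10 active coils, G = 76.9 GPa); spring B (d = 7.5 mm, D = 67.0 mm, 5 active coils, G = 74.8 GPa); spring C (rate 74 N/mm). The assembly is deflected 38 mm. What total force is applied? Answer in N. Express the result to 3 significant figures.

3780 N

k_A = Gd⁴/(8D³N_a) = (76.9×10³)(5.4⁴)/(8·52.0³·10) = 5.813 N/mm
k_B = Gd⁴/(8D³N_a) = (74.8×10³)(7.5⁴)/(8·67.0³·5) = 19.673 N/mm
Parallel: k_eq = 5.813 + 19.673 + 74 = 99.486 N/mm
F = k_eq·δ = 99.486·38 = 3780.5 N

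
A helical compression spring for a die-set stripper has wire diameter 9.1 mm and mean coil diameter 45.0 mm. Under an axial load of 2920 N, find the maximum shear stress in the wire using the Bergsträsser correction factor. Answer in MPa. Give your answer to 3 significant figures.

Spring index C = D/d = 45.0/9.1 = 4.9451
K_B = (4C+2)/(4C−3) = 21.780/16.780 = 1.2980
τ₀ = 8FD/(πd³) = 8·2920·45.0/(π·9.1³) = 1.0512e+06/2367.4 = 444.03 MPa
τ_max = K·τ₀ = 1.2980 × 444.03 = 576.34 MPa

576 MPa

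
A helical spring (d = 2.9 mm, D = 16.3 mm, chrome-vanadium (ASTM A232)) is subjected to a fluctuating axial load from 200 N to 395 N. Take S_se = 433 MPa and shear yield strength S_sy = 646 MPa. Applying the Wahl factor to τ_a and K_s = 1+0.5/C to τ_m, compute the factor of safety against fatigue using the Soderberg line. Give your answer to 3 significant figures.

C = D/d = 16.3/2.9 = 5.6207; K_W = (4C−1)/(4C−4)+0.615/C = 1.2717; K_s = 1+0.5/C = 1.0890
F_a = (F_max−F_min)/2 = 97.5 N; F_m = (F_max+F_min)/2 = 297.5 N
τ_a = K_W·8F_aD/(πd³) = 1.2717 × 165.94 = 211.02 MPa
τ_m = K_s·8F_mD/(πd³) = 1.0890 × 506.31 = 551.36 MPa
Soderberg: 1/n_f = τ_a/S_se + τ_m/S_sy = 211.02/433 + 551.36/646 = 0.48736 + 0.85349 = 1.3408
n_f = 1/1.3408 = 0.7458

0.746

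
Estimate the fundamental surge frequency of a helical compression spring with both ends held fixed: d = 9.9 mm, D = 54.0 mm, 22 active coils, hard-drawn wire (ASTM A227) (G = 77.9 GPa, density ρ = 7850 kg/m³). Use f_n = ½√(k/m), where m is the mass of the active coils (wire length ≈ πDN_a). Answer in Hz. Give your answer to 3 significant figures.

54.7 Hz

k = Gd⁴/(8D³N_a) = (77.9×10³)(9.9⁴)/(8·54.0³·22) = 27.001 N/mm = 27001 N/m
Wire length L = πDN_a = π·54.0·22 = 3732.2 mm
m = ρ·(πd²/4)·L = 7850 × 76.977×10⁻⁶ m² × 3.7322 m = 2.2553 kg
f_n = ½√(k/m) = 0.5·√(27001/2.2553) = 0.5·√(11973) = 54.71 Hz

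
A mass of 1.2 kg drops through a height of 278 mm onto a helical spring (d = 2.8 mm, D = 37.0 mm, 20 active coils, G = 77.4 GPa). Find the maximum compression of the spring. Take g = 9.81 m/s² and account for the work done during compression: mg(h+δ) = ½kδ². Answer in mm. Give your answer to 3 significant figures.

128 mm

k = Gd⁴/(8D³N_a) = (77.4×10³)(2.8⁴)/(8·37.0³·20) = 0.58701 N/mm
W = mg = 1.2 × 9.81 = 11.772 N
½kδ² − Wδ − Wh = 0 → δ = (W + √(W² + 2kWh))/k
δ = (11.772 + √(138.58 + 3842.14))/0.58701 = (11.772 + 63.093)/0.58701 = 127.54 mm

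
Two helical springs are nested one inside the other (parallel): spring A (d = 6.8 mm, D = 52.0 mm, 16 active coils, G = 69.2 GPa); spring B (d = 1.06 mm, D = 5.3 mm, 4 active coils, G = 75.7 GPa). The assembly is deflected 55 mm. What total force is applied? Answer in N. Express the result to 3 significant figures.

k_A = Gd⁴/(8D³N_a) = (69.2×10³)(6.8⁴)/(8·52.0³·16) = 8.2209 N/mm
k_B = Gd⁴/(8D³N_a) = (75.7×10³)(1.06⁴)/(8·5.3³·4) = 20.061 N/mm
Parallel: k_eq = 8.2209 + 20.061 = 28.281 N/mm
F = k_eq·δ = 28.281·55 = 1555.5 N

1560 N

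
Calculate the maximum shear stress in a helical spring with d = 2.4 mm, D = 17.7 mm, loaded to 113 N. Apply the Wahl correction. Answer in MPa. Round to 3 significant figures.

Spring index C = D/d = 17.7/2.4 = 7.3750
K_W = (4C−1)/(4C−4) + 0.615/C = 28.500/25.500 + 0.0834 = 1.2010
τ₀ = 8FD/(πd³) = 8·113·17.7/(π·2.4³) = 16000.8/43.429 = 368.43 MPa
τ_max = K·τ₀ = 1.2010 × 368.43 = 442.5 MPa

443 MPa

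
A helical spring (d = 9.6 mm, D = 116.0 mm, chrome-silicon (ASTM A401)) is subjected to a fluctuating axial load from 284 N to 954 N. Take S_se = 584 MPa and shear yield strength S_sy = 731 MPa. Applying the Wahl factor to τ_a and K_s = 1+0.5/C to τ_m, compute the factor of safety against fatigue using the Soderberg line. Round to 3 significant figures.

C = D/d = 116.0/9.6 = 12.0833; K_W = (4C−1)/(4C−4)+0.615/C = 1.1186; K_s = 1+0.5/C = 1.0414
F_a = (F_max−F_min)/2 = 335 N; F_m = (F_max+F_min)/2 = 619 N
τ_a = K_W·8F_aD/(πd³) = 1.1186 × 111.85 = 125.11 MPa
τ_m = K_s·8F_mD/(πd³) = 1.0414 × 206.67 = 215.22 MPa
Soderberg: 1/n_f = τ_a/S_se + τ_m/S_sy = 125.11/584 + 215.22/731 = 0.21423 + 0.29442 = 0.50865
n_f = 1/0.50865 = 1.966

1.97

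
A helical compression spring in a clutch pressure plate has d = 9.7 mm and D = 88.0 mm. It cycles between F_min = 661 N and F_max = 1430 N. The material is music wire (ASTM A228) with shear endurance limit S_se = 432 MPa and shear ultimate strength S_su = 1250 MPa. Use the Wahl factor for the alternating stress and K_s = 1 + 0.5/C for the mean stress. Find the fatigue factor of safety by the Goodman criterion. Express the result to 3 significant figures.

2.13

C = D/d = 88.0/9.7 = 9.0722; K_W = (4C−1)/(4C−4)+0.615/C = 1.1607; K_s = 1+0.5/C = 1.0551
F_a = (F_max−F_min)/2 = 384.5 N; F_m = (F_max+F_min)/2 = 1045.5 N
τ_a = K_W·8F_aD/(πd³) = 1.1607 × 94.407 = 109.58 MPa
τ_m = K_s·8F_mD/(πd³) = 1.0551 × 256.7 = 270.85 MPa
Goodman: 1/n_f = τ_a/S_se + τ_m/S_su = 109.58/432 + 270.85/1250 = 0.25365 + 0.21668 = 0.47033
n_f = 1/0.47033 = 2.126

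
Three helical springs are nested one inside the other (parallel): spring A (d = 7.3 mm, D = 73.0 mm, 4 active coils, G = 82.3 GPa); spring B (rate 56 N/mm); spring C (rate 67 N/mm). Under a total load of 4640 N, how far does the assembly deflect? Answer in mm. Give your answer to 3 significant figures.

32.7 mm

k_A = Gd⁴/(8D³N_a) = (82.3×10³)(7.3⁴)/(8·73.0³·4) = 18.775 N/mm
Parallel: k_eq = 18.775 + 56 + 67 = 141.77 N/mm
δ = F/k_eq = 4640/141.77 = 32.728 mm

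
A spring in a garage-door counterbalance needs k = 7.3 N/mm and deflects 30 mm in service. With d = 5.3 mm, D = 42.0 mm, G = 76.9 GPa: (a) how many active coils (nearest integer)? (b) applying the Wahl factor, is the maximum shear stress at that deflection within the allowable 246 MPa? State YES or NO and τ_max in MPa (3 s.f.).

N_a = Gd⁴/(8D³k) = (76.9×10³)(5.3⁴)/(8·42.0³·7.3) = 14.02 → N_a = 14
Actual rate k = Gd⁴/(8D³·14) = 7.3125 N/mm
Working load F = kδ = 7.3125·30 = 219.37 N
C = 42.0/5.3 = 7.9245; K_W = (4C−1)/(4C−4)+0.615/C = 1.1859
τ_max = K_W·8FD/(πd³) = 1.1859·157.6 = 186.9 MPa
τ_max ≤ 246 MPa → acceptable

(a) 14 coils; (b) YES, τ_max = 187 MPa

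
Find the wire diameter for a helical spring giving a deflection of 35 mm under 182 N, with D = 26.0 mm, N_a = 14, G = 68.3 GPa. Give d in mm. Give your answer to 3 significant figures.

Required rate k = F/δ = 182/35 = 5.2 N/mm
d = (8D³N_a·k / G)^(1/4) = (8·26.0³·14·5.2 / (68.3×10³))^0.25
  = (149.87)^0.25 = 3.4989 mm

3.50 mm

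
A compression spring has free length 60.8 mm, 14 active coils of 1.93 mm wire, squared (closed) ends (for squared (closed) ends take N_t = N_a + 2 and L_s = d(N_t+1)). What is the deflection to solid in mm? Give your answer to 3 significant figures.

N_t = 16; L_s = 1.93·17 = 32.81 mm
δ_solid = L₀ − L_s = 60.8 − 32.81 = 27.99 mm

28.0 mm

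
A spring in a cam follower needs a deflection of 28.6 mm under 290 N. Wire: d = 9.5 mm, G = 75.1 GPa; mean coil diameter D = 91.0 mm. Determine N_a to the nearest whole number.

10

Required rate k = F/δ = 290/28.6 = 10.14 N/mm
N_a = Gd⁴/(8D³k) = (75.1×10³ × 9.5⁴)/(8 × 91.0³ × 10.14)
    = 6.11694e+08 / 6.11288e+07 = 10.01 → 10 coils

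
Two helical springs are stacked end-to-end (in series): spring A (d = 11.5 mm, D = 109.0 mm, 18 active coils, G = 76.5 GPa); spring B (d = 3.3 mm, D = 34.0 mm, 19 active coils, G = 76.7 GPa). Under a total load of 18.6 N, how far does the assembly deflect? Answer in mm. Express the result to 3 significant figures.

14.8 mm

k_A = Gd⁴/(8D³N_a) = (76.5×10³)(11.5⁴)/(8·109.0³·18) = 7.1748 N/mm
k_B = Gd⁴/(8D³N_a) = (76.7×10³)(3.3⁴)/(8·34.0³·19) = 1.5225 N/mm
Series: 1/k_eq = 1/7.1748 + 1/1.5225 = 0.79617; k_eq = 1.256 N/mm
δ = F/k_eq = 18.6/1.256 = 14.809 mm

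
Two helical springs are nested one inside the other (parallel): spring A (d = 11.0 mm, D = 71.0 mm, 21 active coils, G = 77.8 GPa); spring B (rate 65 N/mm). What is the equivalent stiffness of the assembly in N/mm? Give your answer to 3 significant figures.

k_A = Gd⁴/(8D³N_a) = (77.8×10³)(11.0⁴)/(8·71.0³·21) = 18.944 N/mm
Parallel: k_eq = 18.944 + 65 = 83.944 N/mm

83.9 N/mm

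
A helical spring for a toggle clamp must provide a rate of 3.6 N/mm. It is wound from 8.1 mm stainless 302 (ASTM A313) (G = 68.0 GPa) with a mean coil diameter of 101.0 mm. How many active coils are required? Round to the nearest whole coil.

10

N_a = Gd⁴/(8D³k) = (68.0×10³ × 8.1⁴)/(8 × 101.0³ × 3.6)
    = 2.92718e+08 / 2.96727e+07 = 9.865 → 10 coils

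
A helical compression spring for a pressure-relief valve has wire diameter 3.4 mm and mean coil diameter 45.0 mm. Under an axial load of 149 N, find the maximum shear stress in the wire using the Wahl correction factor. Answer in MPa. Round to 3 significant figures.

481 MPa

Spring index C = D/d = 45.0/3.4 = 13.2353
K_W = (4C−1)/(4C−4) + 0.615/C = 51.941/48.941 + 0.0465 = 1.1078
τ₀ = 8FD/(πd³) = 8·149·45.0/(π·3.4³) = 53640/123.48 = 434.41 MPa
τ_max = K·τ₀ = 1.1078 × 434.41 = 481.23 MPa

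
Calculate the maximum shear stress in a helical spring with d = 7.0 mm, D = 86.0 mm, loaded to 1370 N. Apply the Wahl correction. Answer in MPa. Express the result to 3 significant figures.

977 MPa

Spring index C = D/d = 86.0/7.0 = 12.2857
K_W = (4C−1)/(4C−4) + 0.615/C = 48.143/45.143 + 0.0501 = 1.1165
τ₀ = 8FD/(πd³) = 8·1370·86.0/(π·7.0³) = 942560/1077.6 = 874.71 MPa
τ_max = K·τ₀ = 1.1165 × 874.71 = 976.63 MPa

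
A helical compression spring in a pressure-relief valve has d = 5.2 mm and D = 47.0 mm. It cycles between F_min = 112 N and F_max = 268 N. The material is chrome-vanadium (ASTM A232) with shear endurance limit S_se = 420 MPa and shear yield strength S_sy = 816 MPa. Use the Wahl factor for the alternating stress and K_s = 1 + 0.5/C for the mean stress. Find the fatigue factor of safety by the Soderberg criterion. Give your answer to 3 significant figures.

C = D/d = 47.0/5.2 = 9.0385; K_W = (4C−1)/(4C−4)+0.615/C = 1.1613; K_s = 1+0.5/C = 1.0553
F_a = (F_max−F_min)/2 = 78 N; F_m = (F_max+F_min)/2 = 190 N
τ_a = K_W·8F_aD/(πd³) = 1.1613 × 66.393 = 77.105 MPa
τ_m = K_s·8F_mD/(πd³) = 1.0553 × 161.73 = 170.67 MPa
Soderberg: 1/n_f = τ_a/S_se + τ_m/S_sy = 77.105/420 + 170.67/816 = 0.18358 + 0.20916 = 0.39274
n_f = 1/0.39274 = 2.546

2.55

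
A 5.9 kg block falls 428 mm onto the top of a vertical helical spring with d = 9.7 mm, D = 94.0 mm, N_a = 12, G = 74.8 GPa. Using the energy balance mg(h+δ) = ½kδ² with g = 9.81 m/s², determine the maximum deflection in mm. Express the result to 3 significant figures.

84.5 mm

k = Gd⁴/(8D³N_a) = (74.8×10³)(9.7⁴)/(8·94.0³·12) = 8.3049 N/mm
W = mg = 5.9 × 9.81 = 57.879 N
½kδ² − Wδ − Wh = 0 → δ = (W + √(W² + 2kWh))/k
δ = (57.879 + √(3350 + 411461))/8.3049 = (57.879 + 644.06)/8.3049 = 84.521 mm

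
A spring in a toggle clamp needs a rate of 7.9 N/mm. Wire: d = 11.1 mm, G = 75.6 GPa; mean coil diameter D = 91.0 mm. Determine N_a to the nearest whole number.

N_a = Gd⁴/(8D³k) = (75.6×10³ × 11.1⁴)/(8 × 91.0³ × 7.9)
    = 1.14766e+09 / 4.76257e+07 = 24.1 → 24 coils

24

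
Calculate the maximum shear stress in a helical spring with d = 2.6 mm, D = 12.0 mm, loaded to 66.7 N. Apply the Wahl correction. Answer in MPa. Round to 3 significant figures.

155 MPa

Spring index C = D/d = 12.0/2.6 = 4.6154
K_W = (4C−1)/(4C−4) + 0.615/C = 17.462/14.462 + 0.1333 = 1.3407
τ₀ = 8FD/(πd³) = 8·66.7·12.0/(π·2.6³) = 6403.2/55.217 = 115.97 MPa
τ_max = K·τ₀ = 1.3407 × 115.97 = 155.47 MPa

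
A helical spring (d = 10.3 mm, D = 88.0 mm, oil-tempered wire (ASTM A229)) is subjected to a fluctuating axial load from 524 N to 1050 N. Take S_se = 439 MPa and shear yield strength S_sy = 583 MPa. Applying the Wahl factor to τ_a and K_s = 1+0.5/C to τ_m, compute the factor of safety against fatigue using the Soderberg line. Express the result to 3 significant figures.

C = D/d = 88.0/10.3 = 8.5437; K_W = (4C−1)/(4C−4)+0.615/C = 1.1714; K_s = 1+0.5/C = 1.0585
F_a = (F_max−F_min)/2 = 263 N; F_m = (F_max+F_min)/2 = 787 N
τ_a = K_W·8F_aD/(πd³) = 1.1714 × 53.935 = 63.179 MPa
τ_m = K_s·8F_mD/(πd³) = 1.0585 × 161.39 = 170.84 MPa
Soderberg: 1/n_f = τ_a/S_se + τ_m/S_sy = 63.179/439 + 170.84/583 = 0.14392 + 0.29303 = 0.43695
n_f = 1/0.43695 = 2.289

2.29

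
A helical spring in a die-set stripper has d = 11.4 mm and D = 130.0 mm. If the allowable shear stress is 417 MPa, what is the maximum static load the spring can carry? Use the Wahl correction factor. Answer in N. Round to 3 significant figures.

1660 N

C = D/d = 130.0/11.4 = 11.4035
K_W = (4C−1)/(4C−4) + 0.615/C = 44.614/41.614 + 0.0539 = 1.1260
τ_max = K·8FD/(πd³) → F_max = τ_allow·πd³/(8DK)
F_max = 417·π·11.4³/(8·130.0·1.1260) = 1.9409e+06/1171.1 = 1657.4 N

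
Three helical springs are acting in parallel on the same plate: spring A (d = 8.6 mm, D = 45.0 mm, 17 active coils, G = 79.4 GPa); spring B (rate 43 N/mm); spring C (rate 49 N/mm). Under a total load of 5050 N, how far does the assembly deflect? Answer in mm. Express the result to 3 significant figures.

39.7 mm

k_A = Gd⁴/(8D³N_a) = (79.4×10³)(8.6⁴)/(8·45.0³·17) = 35.046 N/mm
Parallel: k_eq = 35.046 + 43 + 49 = 127.05 N/mm
δ = F/k_eq = 5050/127.05 = 39.749 mm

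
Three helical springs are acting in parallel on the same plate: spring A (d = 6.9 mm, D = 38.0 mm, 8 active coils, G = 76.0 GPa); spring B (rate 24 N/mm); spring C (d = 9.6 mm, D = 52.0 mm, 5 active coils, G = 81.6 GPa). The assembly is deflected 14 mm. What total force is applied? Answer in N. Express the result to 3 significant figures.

k_A = Gd⁴/(8D³N_a) = (76.0×10³)(6.9⁴)/(8·38.0³·8) = 49.055 N/mm
k_C = Gd⁴/(8D³N_a) = (81.6×10³)(9.6⁴)/(8·52.0³·5) = 123.23 N/mm
Parallel: k_eq = 49.055 + 24 + 123.23 = 196.28 N/mm
F = k_eq·δ = 196.28·14 = 2747.9 N

2750 N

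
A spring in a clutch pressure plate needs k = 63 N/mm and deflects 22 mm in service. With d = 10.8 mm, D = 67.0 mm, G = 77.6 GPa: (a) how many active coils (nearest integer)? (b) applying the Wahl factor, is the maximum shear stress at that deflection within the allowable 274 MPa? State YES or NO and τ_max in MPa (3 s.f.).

(a) 7 coils; (b) YES, τ_max = 232 MPa

N_a = Gd⁴/(8D³k) = (77.6×10³)(10.8⁴)/(8·67.0³·63) = 6.965 → N_a = 7
Actual rate k = Gd⁴/(8D³·7) = 62.682 N/mm
Working load F = kδ = 62.682·22 = 1379 N
C = 67.0/10.8 = 6.2037; K_W = (4C−1)/(4C−4)+0.615/C = 1.2433
τ_max = K_W·8FD/(πd³) = 1.2433·186.77 = 232.21 MPa
τ_max ≤ 274 MPa → acceptable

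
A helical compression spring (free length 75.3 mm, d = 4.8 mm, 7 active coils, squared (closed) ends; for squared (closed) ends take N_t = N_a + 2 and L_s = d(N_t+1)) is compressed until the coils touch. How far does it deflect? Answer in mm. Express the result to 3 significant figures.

27.3 mm

N_t = 9; L_s = 4.8·10 = 48 mm
δ_solid = L₀ − L_s = 75.3 − 48 = 27.3 mm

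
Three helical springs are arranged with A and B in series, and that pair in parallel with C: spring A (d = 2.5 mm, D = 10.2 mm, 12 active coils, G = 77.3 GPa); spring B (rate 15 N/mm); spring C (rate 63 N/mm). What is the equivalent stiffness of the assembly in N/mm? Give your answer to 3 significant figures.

k_A = Gd⁴/(8D³N_a) = (77.3×10³)(2.5⁴)/(8·10.2³·12) = 29.639 N/mm
Springs A,B series: k_AB = 1/(1/29.639+1/15) = 9.9596 N/mm; parallel with C: k_eq = 9.9596+63 = 72.96 N/mm

73.0 N/mm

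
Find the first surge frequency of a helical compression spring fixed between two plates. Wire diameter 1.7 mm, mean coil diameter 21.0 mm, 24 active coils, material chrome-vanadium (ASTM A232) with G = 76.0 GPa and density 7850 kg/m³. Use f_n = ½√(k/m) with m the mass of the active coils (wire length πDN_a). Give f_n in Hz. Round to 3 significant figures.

k = Gd⁴/(8D³N_a) = (76.0×10³)(1.7⁴)/(8·21.0³·24) = 0.35699 N/mm = 356.99 N/m
Wire length L = πDN_a = π·21.0·24 = 1583.4 mm
m = ρ·(πd²/4)·L = 7850 × 2.2698×10⁻⁶ m² × 1.5834 m = 0.028212 kg
f_n = ½√(k/m) = 0.5·√(356.99/0.028212) = 0.5·√(12654) = 56.244 Hz

56.2 Hz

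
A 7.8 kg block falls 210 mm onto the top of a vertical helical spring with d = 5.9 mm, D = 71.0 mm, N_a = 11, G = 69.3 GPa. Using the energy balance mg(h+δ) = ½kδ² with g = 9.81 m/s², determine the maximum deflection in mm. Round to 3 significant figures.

142 mm

k = Gd⁴/(8D³N_a) = (69.3×10³)(5.9⁴)/(8·71.0³·11) = 2.6661 N/mm
W = mg = 7.8 × 9.81 = 76.518 N
½kδ² − Wδ − Wh = 0 → δ = (W + √(W² + 2kWh))/k
δ = (76.518 + √(5855 + 85683.4))/2.6661 = (76.518 + 302.55)/2.6661 = 142.18 mm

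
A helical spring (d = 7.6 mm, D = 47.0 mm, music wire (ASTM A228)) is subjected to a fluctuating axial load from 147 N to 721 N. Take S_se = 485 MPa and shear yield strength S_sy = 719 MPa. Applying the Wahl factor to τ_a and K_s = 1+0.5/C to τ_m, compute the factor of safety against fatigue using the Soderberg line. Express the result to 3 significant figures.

2.64

C = D/d = 47.0/7.6 = 6.1842; K_W = (4C−1)/(4C−4)+0.615/C = 1.2441; K_s = 1+0.5/C = 1.0809
F_a = (F_max−F_min)/2 = 287 N; F_m = (F_max+F_min)/2 = 434 N
τ_a = K_W·8F_aD/(πd³) = 1.2441 × 78.249 = 97.351 MPa
τ_m = K_s·8F_mD/(πd³) = 1.0809 × 118.33 = 127.89 MPa
Soderberg: 1/n_f = τ_a/S_se + τ_m/S_sy = 97.351/485 + 127.89/719 = 0.20072 + 0.17788 = 0.3786
n_f = 1/0.3786 = 2.641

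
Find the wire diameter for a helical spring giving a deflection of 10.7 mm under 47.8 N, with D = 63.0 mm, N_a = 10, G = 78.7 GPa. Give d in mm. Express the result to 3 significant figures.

5.80 mm

Required rate k = F/δ = 47.8/10.7 = 4.4673 N/mm
d = (8D³N_a·k / G)^(1/4) = (8·63.0³·10·4.4673 / (78.7×10³))^0.25
  = (1135.5)^0.25 = 5.8049 mm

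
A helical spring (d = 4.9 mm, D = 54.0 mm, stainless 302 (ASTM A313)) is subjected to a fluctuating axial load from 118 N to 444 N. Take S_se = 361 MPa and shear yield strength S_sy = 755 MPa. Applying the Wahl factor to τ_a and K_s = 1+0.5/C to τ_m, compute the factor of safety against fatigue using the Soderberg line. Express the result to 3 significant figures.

0.951

C = D/d = 54.0/4.9 = 11.0204; K_W = (4C−1)/(4C−4)+0.615/C = 1.1307; K_s = 1+0.5/C = 1.0454
F_a = (F_max−F_min)/2 = 163 N; F_m = (F_max+F_min)/2 = 281 N
τ_a = K_W·8F_aD/(πd³) = 1.1307 × 190.52 = 215.41 MPa
τ_m = K_s·8F_mD/(πd³) = 1.0454 × 328.44 = 343.34 MPa
Soderberg: 1/n_f = τ_a/S_se + τ_m/S_sy = 215.41/361 + 343.34/755 = 0.59670 + 0.45475 = 1.0515
n_f = 1/1.0515 = 0.9511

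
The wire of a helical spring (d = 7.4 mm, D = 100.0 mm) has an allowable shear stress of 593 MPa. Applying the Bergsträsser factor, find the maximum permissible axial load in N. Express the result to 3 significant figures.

859 N

C = D/d = 100.0/7.4 = 13.5135
K_B = (4C+2)/(4C−3) = 56.054/51.054 = 1.0979
τ_max = K·8FD/(πd³) → F_max = τ_allow·πd³/(8DK)
F_max = 593·π·7.4³/(8·100.0·1.0979) = 7.5492e+05/878.35 = 859.47 N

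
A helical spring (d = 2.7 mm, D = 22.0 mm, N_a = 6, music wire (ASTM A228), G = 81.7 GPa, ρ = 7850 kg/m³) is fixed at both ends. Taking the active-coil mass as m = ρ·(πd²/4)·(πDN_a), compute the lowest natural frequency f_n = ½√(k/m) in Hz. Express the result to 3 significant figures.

k = Gd⁴/(8D³N_a) = (81.7×10³)(2.7⁴)/(8·22.0³·6) = 8.4951 N/mm = 8495.1 N/m
Wire length L = πDN_a = π·22.0·6 = 414.69 mm
m = ρ·(πd²/4)·L = 7850 × 5.7256×10⁻⁶ m² × 0.41469 m = 0.018638 kg
f_n = ½√(k/m) = 0.5·√(8495.1/0.018638) = 0.5·√(4.5578e+05) = 337.56 Hz

338 Hz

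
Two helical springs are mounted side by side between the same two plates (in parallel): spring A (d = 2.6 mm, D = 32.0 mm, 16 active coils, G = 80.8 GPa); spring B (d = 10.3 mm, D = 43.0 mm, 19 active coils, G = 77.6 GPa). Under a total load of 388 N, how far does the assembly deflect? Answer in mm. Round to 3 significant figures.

k_A = Gd⁴/(8D³N_a) = (80.8×10³)(2.6⁴)/(8·32.0³·16) = 0.88033 N/mm
k_B = Gd⁴/(8D³N_a) = (77.6×10³)(10.3⁴)/(8·43.0³·19) = 72.271 N/mm
Parallel: k_eq = 0.88033 + 72.271 = 73.151 N/mm
δ = F/k_eq = 388/73.151 = 5.3041 mm

5.30 mm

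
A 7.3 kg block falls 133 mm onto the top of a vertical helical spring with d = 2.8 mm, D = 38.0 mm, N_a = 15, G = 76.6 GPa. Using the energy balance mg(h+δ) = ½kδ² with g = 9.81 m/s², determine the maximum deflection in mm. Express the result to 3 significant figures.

292 mm

k = Gd⁴/(8D³N_a) = (76.6×10³)(2.8⁴)/(8·38.0³·15) = 0.71504 N/mm
W = mg = 7.3 × 9.81 = 71.613 N
½kδ² − Wδ − Wh = 0 → δ = (W + √(W² + 2kWh))/k
δ = (71.613 + √(5128.4 + 13620.8))/0.71504 = (71.613 + 136.93)/0.71504 = 291.65 mm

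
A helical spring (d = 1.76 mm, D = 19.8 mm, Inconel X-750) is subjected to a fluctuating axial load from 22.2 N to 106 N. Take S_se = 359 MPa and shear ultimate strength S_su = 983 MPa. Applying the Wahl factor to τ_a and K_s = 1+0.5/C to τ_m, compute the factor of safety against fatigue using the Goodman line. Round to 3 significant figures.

0.541

C = D/d = 19.8/1.76 = 11.2500; K_W = (4C−1)/(4C−4)+0.615/C = 1.1278; K_s = 1+0.5/C = 1.0444
F_a = (F_max−F_min)/2 = 41.9 N; F_m = (F_max+F_min)/2 = 64.1 N
τ_a = K_W·8F_aD/(πd³) = 1.1278 × 387.51 = 437.05 MPa
τ_m = K_s·8F_mD/(πd³) = 1.0444 × 592.82 = 619.17 MPa
Goodman: 1/n_f = τ_a/S_se + τ_m/S_su = 437.05/359 + 619.17/983 = 1.21740 + 0.62988 = 1.8473
n_f = 1/1.8473 = 0.5413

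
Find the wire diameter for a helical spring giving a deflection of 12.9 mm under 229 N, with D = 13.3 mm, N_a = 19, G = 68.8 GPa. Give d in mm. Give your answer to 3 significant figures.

3.10 mm

Required rate k = F/δ = 229/12.9 = 17.752 N/mm
d = (8D³N_a·k / G)^(1/4) = (8·13.3³·19·17.752 / (68.8×10³))^0.25
  = (92.269)^0.25 = 3.0993 mm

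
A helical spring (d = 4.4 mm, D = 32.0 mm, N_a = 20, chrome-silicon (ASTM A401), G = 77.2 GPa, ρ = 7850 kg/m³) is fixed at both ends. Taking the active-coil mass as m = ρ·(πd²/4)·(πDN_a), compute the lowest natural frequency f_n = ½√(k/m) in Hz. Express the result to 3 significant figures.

k = Gd⁴/(8D³N_a) = (77.2×10³)(4.4⁴)/(8·32.0³·20) = 5.519 N/mm = 5519 N/m
Wire length L = πDN_a = π·32.0·20 = 2010.6 mm
m = ρ·(πd²/4)·L = 7850 × 15.205×10⁻⁶ m² × 2.0106 m = 0.23999 kg
f_n = ½√(k/m) = 0.5·√(5519/0.23999) = 0.5·√(22997) = 75.823 Hz

75.8 Hz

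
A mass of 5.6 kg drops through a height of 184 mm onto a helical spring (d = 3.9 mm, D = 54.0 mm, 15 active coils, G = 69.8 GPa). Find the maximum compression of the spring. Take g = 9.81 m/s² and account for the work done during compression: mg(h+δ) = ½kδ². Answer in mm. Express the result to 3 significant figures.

k = Gd⁴/(8D³N_a) = (69.8×10³)(3.9⁴)/(8·54.0³·15) = 0.85458 N/mm
W = mg = 5.6 × 9.81 = 54.936 N
½kδ² − Wδ − Wh = 0 → δ = (W + √(W² + 2kWh))/k
δ = (54.936 + √(3018 + 17276.5))/0.85458 = (54.936 + 142.46)/0.85458 = 230.99 mm

231 mm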